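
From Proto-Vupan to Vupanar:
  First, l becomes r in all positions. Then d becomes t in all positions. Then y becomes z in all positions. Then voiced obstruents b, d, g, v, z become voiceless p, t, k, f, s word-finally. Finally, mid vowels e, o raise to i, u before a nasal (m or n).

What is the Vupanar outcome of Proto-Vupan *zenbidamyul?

zinbitamzur

Vupanar: start from *zenbidamyul.
  rule 1 (unconditioned shift): zenbidamyul → zenbidamyur
  rule 2 (unconditioned shift): zenbidamyur → zenbitamyur
  rule 3 (unconditioned shift): zenbitamyur → zenbitamzur
  rule 4: no change — zenbitamzur
  rule 5 (pre-nasal raising): zenbitamzur → zinbitamzur
  ⇒ Vupanar zinbitamzur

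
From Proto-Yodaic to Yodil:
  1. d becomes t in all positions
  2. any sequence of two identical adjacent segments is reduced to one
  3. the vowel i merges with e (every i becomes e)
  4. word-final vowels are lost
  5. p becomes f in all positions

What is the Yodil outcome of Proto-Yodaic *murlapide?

Yodil: *murlapide
  murlapide → murlapite   [unconditioned shift]
  murlapite (rule 2 does not apply)
  murlapite → murlapete   [vowel merger]
  murlapete → murlapet   [apocope]
  murlapet → murlafet   [unconditioned shift]
  giving Yodil murlafet.

murlafet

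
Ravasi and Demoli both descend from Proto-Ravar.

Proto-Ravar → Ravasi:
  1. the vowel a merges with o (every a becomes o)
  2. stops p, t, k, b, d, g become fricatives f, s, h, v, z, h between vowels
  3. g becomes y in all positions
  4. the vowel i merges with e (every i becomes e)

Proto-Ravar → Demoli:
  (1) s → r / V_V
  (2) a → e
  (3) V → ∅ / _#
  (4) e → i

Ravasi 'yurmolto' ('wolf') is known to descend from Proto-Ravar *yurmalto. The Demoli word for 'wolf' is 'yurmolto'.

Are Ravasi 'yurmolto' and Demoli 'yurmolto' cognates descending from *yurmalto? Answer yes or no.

no

Derive the expected Demoli reflex of *yurmalto:
Demoli: *yurmalto > yurmelto > yurmelt > yurmilt  (by vowel merger, apocope, vowel merger)
The regular Demoli reflex would be 'yurmilt', but the attested form is 'yurmolto'. The correspondence is irregular, so they are not cognates (the Demoli form has a different source).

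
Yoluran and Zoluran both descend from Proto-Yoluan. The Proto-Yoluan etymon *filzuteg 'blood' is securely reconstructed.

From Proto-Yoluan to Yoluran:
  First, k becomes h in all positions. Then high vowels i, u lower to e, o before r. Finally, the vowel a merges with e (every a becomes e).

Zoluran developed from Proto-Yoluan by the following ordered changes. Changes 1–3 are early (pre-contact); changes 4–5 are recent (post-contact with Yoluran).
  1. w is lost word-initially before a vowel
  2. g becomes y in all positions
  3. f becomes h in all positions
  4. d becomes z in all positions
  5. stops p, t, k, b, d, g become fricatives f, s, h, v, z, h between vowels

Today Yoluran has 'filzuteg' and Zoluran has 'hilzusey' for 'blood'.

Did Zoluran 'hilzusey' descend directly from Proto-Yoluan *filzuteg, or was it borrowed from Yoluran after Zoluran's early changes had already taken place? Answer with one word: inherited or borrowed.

inherited

If inherited, *filzuteg would pass through all of Zoluran's changes:
Zoluran: *filzuteg > filzutey > hilzutey > hilzusey  (by unconditioned shift, unconditioned shift, intervocalic lenition)
If borrowed from Yoluran 'filzuteg' after the early changes, it would undergo only the recent ones:
  rule 4 (unconditioned shift): no change (filzuteg)
  rule 5 (intervocalic lenition): filzuteg → filzuseg
  ⇒ as a loan: filzuseg
Zoluran 'hilzusey' matches the inherited outcome exactly, so it is an inherited cognate, not a loan.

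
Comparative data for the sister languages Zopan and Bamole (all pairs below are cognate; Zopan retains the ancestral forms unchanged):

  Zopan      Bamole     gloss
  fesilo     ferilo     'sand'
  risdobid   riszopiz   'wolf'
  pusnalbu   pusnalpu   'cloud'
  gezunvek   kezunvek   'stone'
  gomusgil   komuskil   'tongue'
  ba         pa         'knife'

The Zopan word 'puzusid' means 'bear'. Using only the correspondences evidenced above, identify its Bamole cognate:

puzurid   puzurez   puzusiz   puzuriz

puzuriz

fesilo ~ ferilo — Zopan s corresponds to Bamole r between vowels (before a front vowel).
risdobid ~ riszopiz — Zopan d corresponds to Bamole z word-finally.
Applying these to Zopan 'puzusid':
  puzusid → puzurid   (s→r between vowels (before a front vowel))
  puzurid → puzuriz   (d→z word-finally)
So the Bamole cognate is 'puzuriz'.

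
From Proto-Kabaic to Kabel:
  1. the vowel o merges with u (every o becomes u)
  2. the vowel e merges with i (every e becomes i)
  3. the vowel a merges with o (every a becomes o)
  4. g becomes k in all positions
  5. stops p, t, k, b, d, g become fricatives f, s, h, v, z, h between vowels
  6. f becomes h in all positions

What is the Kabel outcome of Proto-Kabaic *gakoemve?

kohuimvi

Kabel: start from *gakoemve.
  rule 1 (vowel merger): gakoemve → gakuemve
  rule 2 (vowel merger): gakuemve → gakuimvi
  rule 3 (vowel merger): gakuimvi → gokuimvi
  rule 4 (unconditioned shift): gokuimvi → kokuimvi
  rule 5 (intervocalic lenition): kokuimvi → kohuimvi
  rule 6: no change — kohuimvi
  ⇒ Kabel kohuimvi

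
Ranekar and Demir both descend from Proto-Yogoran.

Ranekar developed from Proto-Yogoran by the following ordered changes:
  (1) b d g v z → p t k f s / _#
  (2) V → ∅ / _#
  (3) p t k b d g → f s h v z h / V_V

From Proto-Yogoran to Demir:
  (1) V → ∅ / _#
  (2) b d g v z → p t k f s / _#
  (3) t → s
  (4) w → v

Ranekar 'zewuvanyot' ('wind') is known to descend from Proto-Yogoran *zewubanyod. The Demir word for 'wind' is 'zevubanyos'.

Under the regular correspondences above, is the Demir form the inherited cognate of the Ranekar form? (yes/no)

Derive the expected Demir reflex of *zewubanyod:
Demir: *zewubanyod > zewubanyot > zewubanyos > zevubanyos  (by final devoicing, unconditioned shift, unconditioned shift)
Demir 'zevubanyos' matches the regular reflex exactly, so the pair is cognate.

yes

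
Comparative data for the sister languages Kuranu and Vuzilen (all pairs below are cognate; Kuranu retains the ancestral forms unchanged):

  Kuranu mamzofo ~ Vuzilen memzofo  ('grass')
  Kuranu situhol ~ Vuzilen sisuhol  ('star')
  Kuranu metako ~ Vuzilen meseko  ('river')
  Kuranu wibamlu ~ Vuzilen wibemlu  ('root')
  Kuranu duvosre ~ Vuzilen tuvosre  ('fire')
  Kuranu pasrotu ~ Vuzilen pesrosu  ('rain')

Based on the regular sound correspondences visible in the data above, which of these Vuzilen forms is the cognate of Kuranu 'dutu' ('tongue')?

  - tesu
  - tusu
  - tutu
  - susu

tusu

duvosre ~ tuvosre — Kuranu d corresponds to Vuzilen t word-initially before a back vowel.
situhol ~ sisuhol, pasrotu ~ pesrosu — Kuranu t corresponds to Vuzilen s between vowels (before a back vowel).
Applying these to Kuranu 'dutu':
  dutu → tutu   (d→t word-initially before a back vowel)
  tutu → tusu   (t→s between vowels (before a back vowel))
So the Vuzilen cognate is 'tusu'.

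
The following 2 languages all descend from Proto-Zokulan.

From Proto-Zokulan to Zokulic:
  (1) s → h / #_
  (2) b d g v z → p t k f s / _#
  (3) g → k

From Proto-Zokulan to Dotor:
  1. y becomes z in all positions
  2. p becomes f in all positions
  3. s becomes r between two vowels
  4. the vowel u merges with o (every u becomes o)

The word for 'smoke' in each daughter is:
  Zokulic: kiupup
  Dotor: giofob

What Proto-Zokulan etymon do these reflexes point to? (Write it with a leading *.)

*giupub

Position 3: Zokulic has u, Dotor has o. Zokulic preserves u here (none of its changes turn any other segment into u), so the proto-segment is *u.
Position 4: Zokulic has p, Dotor has f. Taking the neighbouring segments as reconstructed: Zokulic p can only go back to *p; Dotor f could go back to *p or *f — the one source consistent with every daughter is *p.
Position 6: Zokulic has p, Dotor has b. Dotor preserves b here (none of its changes turn any other segment into b), so the proto-segment is *b.
Verify the candidate proto-form against each daughter:
Zokulic: *giupub > giupup > kiupup  (by final devoicing, unconditioned shift)
Dotor: start from *giupub.
  rule 1: no change — giupub
  rule 2 (unconditioned shift): giupub → giufub
  rule 3: no change — giufub
  rule 4 (vowel merger): giufub → giofob
  ⇒ Dotor giofob
No other proto-form is consistent with every reflex, so the reconstruction is *giupub.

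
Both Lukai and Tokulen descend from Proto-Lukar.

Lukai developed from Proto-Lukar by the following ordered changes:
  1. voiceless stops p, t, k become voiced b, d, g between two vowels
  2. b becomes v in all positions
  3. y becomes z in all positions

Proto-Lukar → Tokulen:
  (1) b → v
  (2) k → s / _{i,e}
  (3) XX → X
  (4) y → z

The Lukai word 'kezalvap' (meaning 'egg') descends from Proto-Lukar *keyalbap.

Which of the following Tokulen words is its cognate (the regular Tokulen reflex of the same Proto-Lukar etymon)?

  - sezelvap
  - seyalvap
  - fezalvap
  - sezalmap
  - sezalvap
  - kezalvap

Tokulen: *keyalbap > keyalvap > seyalvap > sezalvap  (by unconditioned shift, palatalisation, unconditioned shift)
Among the options, 'sezalvap' alone shows every Tokulen change applied in order.

sezalvap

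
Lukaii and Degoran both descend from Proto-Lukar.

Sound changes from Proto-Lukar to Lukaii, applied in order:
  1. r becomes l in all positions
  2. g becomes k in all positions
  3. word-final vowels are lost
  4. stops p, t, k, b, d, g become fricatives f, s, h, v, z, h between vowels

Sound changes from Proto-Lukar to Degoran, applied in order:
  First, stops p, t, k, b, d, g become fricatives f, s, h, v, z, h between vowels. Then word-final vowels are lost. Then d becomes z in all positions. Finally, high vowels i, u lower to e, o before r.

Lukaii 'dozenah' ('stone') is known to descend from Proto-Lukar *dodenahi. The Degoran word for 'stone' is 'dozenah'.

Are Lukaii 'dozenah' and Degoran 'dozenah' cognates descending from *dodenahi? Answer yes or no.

no

Derive the expected Degoran reflex of *dodenahi:
Degoran: *dodenahi
  dodenahi → dozenahi   [intervocalic lenition]
  dozenahi → dozenah   [apocope]
  dozenah → zozenah   [unconditioned shift]
  zozenah (rule 4 does not apply)
  giving Degoran zozenah.
The regular Degoran reflex would be 'zozenah', but the attested form is 'dozenah'. The correspondence is irregular, so they are not cognates (the Degoran form has a different source).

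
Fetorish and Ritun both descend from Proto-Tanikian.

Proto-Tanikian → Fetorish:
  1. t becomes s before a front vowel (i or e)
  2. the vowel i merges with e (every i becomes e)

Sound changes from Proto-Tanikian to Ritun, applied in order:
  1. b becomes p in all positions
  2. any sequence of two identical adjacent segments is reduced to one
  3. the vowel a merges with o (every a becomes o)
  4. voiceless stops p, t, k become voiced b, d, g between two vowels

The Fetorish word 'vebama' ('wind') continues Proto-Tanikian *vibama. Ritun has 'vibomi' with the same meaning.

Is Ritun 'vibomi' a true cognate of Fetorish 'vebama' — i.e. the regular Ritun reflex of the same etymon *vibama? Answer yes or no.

no

Derive the expected Ritun reflex of *vibama:
Ritun: start from *vibama.
  rule 1 (unconditioned shift): vibama → vipama
  rule 2: no change — vipama
  rule 3 (vowel merger): vipama → vipomo
  rule 4 (intervocalic voicing): vipomo → vibomo
  ⇒ Ritun vibomo
The regular Ritun reflex would be 'vibomo', but the attested form is 'vibomi'. The correspondence is irregular, so they are not cognates (the Ritun form has a different source).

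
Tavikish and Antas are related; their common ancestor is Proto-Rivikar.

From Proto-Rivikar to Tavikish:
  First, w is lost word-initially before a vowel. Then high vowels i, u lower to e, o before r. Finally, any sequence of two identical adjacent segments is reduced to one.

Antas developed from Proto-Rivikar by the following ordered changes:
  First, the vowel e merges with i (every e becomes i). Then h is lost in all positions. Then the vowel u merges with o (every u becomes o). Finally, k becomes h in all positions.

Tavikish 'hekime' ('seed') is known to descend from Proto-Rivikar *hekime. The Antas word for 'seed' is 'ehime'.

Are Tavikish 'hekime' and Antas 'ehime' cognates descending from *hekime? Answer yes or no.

no

Derive the expected Antas reflex of *hekime:
Antas: *hekime
  hekime → hikimi   [vowel merger]
  hikimi → ikimi   [h-loss]
  ikimi (rule 3 does not apply)
  ikimi → ihimi   [unconditioned shift]
  giving Antas ihimi.
The regular Antas reflex would be 'ihimi', but the attested form is 'ehime'. The correspondence is irregular, so they are not cognates (the Antas form has a different source).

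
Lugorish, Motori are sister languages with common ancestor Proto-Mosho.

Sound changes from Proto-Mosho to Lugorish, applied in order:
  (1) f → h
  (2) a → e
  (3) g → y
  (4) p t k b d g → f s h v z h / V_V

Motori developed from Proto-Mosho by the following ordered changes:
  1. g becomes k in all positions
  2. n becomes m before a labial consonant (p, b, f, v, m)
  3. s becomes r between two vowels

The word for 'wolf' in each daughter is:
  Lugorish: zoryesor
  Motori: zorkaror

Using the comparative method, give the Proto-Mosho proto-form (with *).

*zorgasor

Position 5: Lugorish has e, Motori has a. Motori preserves a here (none of its changes turn any other segment into a), so the proto-segment is *a.
Position 6: Lugorish has s, Motori has r. Taking the neighbouring segments as reconstructed: Lugorish s could go back to *t or *s; Motori r could go back to *s or *r — the one source consistent with every daughter is *s.
Position 4: Lugorish has y, Motori has k. Taking the neighbouring segments as reconstructed: Lugorish y could go back to *g or *y; Motori k could go back to *k or *g — the one source consistent with every daughter is *g.
The remaining positions agree across the daughters. Check the candidate against every language:
Lugorish: start from *zorgasor.
  rule 1: no change — zorgasor
  rule 2 (vowel merger): zorgasor → zorgesor
  rule 3 (unconditioned shift): zorgesor → zoryesor
  rule 4: no change — zoryesor
  ⇒ Lugorish zoryesor
Motori: *zorgasor > zorkasor > zorkaror  (by unconditioned shift, rhotacism)
*zorgasor is the unique common source.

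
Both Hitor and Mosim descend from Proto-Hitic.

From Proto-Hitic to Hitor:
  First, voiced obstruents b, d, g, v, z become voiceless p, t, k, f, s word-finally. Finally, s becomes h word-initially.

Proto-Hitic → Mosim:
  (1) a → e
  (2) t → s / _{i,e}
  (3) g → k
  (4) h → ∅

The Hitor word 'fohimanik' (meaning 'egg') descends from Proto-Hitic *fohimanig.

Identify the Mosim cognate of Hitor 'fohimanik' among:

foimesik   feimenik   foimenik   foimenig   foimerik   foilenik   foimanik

Mosim: *fohimanig > fohimenig > fohimenik > foimenik  (by vowel merger, unconditioned shift, h-loss)

foimenik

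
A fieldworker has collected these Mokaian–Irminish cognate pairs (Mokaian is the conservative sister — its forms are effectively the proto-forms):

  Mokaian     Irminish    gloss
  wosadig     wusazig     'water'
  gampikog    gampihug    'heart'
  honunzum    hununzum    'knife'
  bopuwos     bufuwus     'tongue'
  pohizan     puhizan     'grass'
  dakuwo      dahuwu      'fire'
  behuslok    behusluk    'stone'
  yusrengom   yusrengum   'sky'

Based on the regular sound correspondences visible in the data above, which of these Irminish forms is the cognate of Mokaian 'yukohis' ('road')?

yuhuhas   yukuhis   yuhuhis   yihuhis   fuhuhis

yuhuhis

gampikog ~ gampihug — Mokaian k corresponds to Irminish h between vowels (before a back vowel).
wosadig ~ wusazig, gampikog ~ gampihug — Mokaian o corresponds to Irminish u after a consonant, before a consonant other than r, m, n, p, b, f, v.
Applying these to Mokaian 'yukohis':
  yukohis → yuhohis   (k→h between vowels (before a back vowel))
  yuhohis → yuhuhis   (o→u after a consonant, before a consonant other than r, m, n, p, b, f, v)
So the Irminish cognate is 'yuhuhis'.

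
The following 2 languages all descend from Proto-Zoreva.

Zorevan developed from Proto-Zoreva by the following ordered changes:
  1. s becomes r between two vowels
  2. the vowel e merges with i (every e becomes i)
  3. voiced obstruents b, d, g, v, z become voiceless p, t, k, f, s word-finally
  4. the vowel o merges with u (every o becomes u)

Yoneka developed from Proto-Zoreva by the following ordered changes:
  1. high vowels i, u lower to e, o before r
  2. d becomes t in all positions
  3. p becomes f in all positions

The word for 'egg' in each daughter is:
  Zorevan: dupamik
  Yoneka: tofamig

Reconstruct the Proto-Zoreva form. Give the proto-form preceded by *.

*dopamig

Position 1: Zorevan has d, Yoneka has t. Zorevan preserves d here (none of its changes turn any other segment into d), so the proto-segment is *d.
Position 2: Zorevan has u, Yoneka has o. Taking the neighbouring segments as reconstructed: Zorevan u could go back to *o or *u; Yoneka o can only go back to *o — the one source consistent with every daughter is *o.
Position 7: Zorevan has k, Yoneka has g. Yoneka preserves g here (none of its changes turn any other segment into g), so the proto-segment is *g.
This points to *dopamig. Verify forward in each daughter:
Zorevan: start from *dopamig.
  rule 1: no change — dopamig
  rule 2: no change — dopamig
  rule 3 (final devoicing): dopamig → dopamik
  rule 4 (vowel merger): dopamik → dupamik
  ⇒ Zorevan dupamik
Yoneka: start from *dopamig.
  rule 1: no change — dopamig
  rule 2 (unconditioned shift): dopamig → topamig
  rule 3 (unconditioned shift): topamig → tofamig
  ⇒ Yoneka tofamig
Only *dopamig yields all of Zorevan dupamik, Yoneka tofamig.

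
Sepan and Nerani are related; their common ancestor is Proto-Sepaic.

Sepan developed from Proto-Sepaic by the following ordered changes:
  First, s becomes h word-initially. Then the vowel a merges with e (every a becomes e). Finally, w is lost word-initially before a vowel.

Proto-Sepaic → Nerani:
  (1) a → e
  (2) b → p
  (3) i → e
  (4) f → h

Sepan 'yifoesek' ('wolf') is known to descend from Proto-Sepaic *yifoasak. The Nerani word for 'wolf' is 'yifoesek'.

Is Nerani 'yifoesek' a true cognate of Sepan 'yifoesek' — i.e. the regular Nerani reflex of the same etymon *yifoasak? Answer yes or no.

Derive the expected Nerani reflex of *yifoasak:
Nerani: *yifoasak
  yifoasak → yifoesek   [vowel merger]
  yifoesek (rule 2 does not apply)
  yifoesek → yefoesek   [vowel merger]
  yefoesek → yehoesek   [unconditioned shift]
  giving Nerani yehoesek.
The regular Nerani reflex would be 'yehoesek', but the attested form is 'yifoesek'. The correspondence is irregular, so they are not cognates (the Nerani form has a different source).

no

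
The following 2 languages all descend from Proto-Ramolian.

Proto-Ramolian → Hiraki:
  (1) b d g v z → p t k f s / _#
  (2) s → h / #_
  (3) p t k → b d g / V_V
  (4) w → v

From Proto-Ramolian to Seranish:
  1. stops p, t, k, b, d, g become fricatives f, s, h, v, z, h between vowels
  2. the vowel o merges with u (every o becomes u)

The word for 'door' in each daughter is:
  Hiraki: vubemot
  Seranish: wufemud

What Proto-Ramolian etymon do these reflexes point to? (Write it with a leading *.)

Position 7: Hiraki has t, Seranish has d. Seranish preserves d here (none of its changes turn any other segment into d), so the proto-segment is *d.
Position 6: Hiraki has o, Seranish has u. Hiraki preserves o here (none of its changes turn any other segment into o), so the proto-segment is *o.
Continuing position by position gives *wupemod; check it forward:
Hiraki: start from *wupemod.
  rule 1 (final devoicing): wupemod → wupemot
  rule 2: no change — wupemot
  rule 3 (intervocalic voicing): wupemot → wubemot
  rule 4 (unconditioned shift): wubemot → vubemot
  ⇒ Hiraki vubemot
Seranish: start from *wupemod.
  rule 1 (intervocalic lenition): wupemod → wufemod
  rule 2 (vowel merger): wufemod → wufemud
  ⇒ Seranish wufemud
Only *wupemod yields all of Hiraki vubemot, Seranish wufemud.

*wupemod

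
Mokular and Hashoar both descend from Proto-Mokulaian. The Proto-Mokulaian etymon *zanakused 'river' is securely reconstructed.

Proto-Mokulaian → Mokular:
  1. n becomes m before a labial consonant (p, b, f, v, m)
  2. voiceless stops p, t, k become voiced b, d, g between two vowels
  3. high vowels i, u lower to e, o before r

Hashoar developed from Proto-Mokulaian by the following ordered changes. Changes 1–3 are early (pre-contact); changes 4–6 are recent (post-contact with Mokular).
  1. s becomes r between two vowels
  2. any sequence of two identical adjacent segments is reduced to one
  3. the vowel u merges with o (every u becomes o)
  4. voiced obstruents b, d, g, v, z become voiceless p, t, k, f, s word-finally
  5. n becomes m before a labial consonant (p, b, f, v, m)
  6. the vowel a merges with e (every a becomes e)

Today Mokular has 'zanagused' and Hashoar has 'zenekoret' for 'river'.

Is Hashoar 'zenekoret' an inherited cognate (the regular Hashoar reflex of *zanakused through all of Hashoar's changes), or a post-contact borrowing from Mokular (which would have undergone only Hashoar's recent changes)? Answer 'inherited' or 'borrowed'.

inherited

If inherited, *zanakused would pass through all of Hashoar's changes:
Hashoar: *zanakused > zanakured > zanakored > zanakoret > zenekoret  (by rhotacism, vowel merger, final devoicing, vowel merger)
If borrowed from Mokular 'zanagused' after the early changes, it would undergo only the recent ones:
  rule 4 (final devoicing): zanagused → zanaguset
  rule 5 (nasal place assimilation): no change (zanaguset)
  rule 6 (vowel merger): zanaguset → zeneguset
  ⇒ as a loan: zeneguset
Hashoar 'zenekoret' matches the inherited outcome exactly, so it is an inherited cognate, not a loan.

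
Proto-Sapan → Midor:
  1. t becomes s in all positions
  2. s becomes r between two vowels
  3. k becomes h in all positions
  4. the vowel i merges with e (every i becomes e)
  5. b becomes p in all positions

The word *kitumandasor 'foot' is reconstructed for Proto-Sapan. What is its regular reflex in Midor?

Midor: *kitumandasor
  kitumandasor → kisumandasor   [unconditioned shift]
  kisumandasor → kirumandaror   [rhotacism]
  kirumandaror → hirumandaror   [unconditioned shift]
  hirumandaror → herumandaror   [vowel merger]
  herumandaror (rule 5 does not apply)
  giving Midor herumandaror.

herumandaror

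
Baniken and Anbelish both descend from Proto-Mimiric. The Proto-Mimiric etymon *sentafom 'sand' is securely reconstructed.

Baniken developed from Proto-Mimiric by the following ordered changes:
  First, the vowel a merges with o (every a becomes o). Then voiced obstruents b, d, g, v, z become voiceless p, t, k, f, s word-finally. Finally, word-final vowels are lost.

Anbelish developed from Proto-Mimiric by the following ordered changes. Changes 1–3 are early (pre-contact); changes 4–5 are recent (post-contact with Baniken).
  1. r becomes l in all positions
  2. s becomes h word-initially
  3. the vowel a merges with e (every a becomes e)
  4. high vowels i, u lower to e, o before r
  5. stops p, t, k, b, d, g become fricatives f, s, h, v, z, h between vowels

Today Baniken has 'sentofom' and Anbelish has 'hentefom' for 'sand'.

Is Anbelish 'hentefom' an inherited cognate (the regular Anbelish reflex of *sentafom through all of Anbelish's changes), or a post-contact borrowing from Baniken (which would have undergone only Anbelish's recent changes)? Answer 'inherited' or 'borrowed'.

If inherited, *sentafom would pass through all of Anbelish's changes:
Anbelish: *sentafom
  sentafom (rule 1 does not apply)
  sentafom → hentafom   [debuccalisation]
  hentafom → hentefom   [vowel merger]
  hentefom (rule 4 does not apply)
  hentefom (rule 5 does not apply)
  giving Anbelish hentefom.
If borrowed from Baniken 'sentofom' after the early changes, it would undergo only the recent ones:
  rule 4 (pre-rhotic lowering): no change (sentofom)
  rule 5 (intervocalic lenition): no change (sentofom)
  ⇒ as a loan: sentofom
Anbelish 'hentefom' matches the inherited outcome exactly, so it is an inherited cognate, not a loan.

inherited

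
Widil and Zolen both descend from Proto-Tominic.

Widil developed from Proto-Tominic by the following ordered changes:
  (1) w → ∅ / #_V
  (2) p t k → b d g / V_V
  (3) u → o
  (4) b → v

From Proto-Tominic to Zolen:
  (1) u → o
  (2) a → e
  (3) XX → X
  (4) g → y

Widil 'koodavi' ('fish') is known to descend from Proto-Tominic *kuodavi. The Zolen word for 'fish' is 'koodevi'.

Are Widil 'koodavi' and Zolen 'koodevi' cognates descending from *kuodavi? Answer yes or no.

no

Derive the expected Zolen reflex of *kuodavi:
Zolen: start from *kuodavi.
  rule 1 (vowel merger): kuodavi → koodavi
  rule 2 (vowel merger): koodavi → koodevi
  rule 3 (degemination): koodevi → kodevi
  rule 4: no change — kodevi
  ⇒ Zolen kodevi
The regular Zolen reflex would be 'kodevi', but the attested form is 'koodevi'. The correspondence is irregular, so they are not cognates (the Zolen form has a different source).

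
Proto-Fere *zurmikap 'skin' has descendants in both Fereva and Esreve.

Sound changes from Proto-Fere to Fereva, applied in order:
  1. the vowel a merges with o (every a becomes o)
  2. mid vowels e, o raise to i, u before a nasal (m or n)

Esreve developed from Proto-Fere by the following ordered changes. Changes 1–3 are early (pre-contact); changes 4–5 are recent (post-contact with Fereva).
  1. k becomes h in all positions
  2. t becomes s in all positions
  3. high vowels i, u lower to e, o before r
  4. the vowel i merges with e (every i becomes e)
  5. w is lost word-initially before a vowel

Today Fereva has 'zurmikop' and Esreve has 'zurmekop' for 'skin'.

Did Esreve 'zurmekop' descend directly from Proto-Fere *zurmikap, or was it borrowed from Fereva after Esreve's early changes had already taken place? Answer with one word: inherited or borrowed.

borrowed

If inherited, *zurmikap would pass through all of Esreve's changes:
Esreve: *zurmikap > zurmihap > zormihap > zormehap  (by unconditioned shift, pre-rhotic lowering, vowel merger)
If borrowed from Fereva 'zurmikop' after the early changes, it would undergo only the recent ones:
  rule 4 (vowel merger): zurmikop → zurmekop
  rule 5 (glide loss): no change (zurmekop)
  ⇒ as a loan: zurmekop
Esreve 'zurmekop' matches the loan outcome 'zurmekop', not the inherited 'zormehap' — it skipped the early Esreve changes, so it was borrowed from Fereva.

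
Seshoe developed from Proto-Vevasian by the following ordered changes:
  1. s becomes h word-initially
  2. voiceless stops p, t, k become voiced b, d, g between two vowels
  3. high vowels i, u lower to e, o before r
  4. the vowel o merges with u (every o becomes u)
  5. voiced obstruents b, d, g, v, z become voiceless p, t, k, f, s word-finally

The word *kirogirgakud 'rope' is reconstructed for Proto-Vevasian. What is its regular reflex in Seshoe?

kerugergagut

Seshoe: *kirogirgakud
  kirogirgakud (rule 1 does not apply)
  kirogirgakud → kirogirgagud   [intervocalic voicing]
  kirogirgagud → kerogergagud   [pre-rhotic lowering]
  kerogergagud → kerugergagud   [vowel merger]
  kerugergagud → kerugergagut   [final devoicing]
  giving Seshoe kerugergagut.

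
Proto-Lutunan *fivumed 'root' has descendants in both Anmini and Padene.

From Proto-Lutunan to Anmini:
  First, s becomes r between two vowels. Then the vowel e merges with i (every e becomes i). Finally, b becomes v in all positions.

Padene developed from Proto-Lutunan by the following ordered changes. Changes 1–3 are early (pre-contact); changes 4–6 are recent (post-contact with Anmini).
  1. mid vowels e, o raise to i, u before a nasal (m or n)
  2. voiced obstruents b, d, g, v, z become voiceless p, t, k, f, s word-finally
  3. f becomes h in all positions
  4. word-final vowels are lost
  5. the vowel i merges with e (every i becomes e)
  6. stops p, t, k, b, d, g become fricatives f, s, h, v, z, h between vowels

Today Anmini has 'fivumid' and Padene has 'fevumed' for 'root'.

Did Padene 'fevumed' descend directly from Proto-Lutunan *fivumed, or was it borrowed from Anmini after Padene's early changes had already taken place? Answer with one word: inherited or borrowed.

borrowed

If inherited, *fivumed would pass through all of Padene's changes:
Padene: start from *fivumed.
  rule 1: no change — fivumed
  rule 2 (final devoicing): fivumed → fivumet
  rule 3 (unconditioned shift): fivumet → hivumet
  rule 4: no change — hivumet
  rule 5 (vowel merger): hivumet → hevumet
  rule 6: no change — hevumet
  ⇒ Padene hevumet
If borrowed from Anmini 'fivumid' after the early changes, it would undergo only the recent ones:
  rule 4 (apocope): no change (fivumid)
  rule 5 (vowel merger): fivumid → fevumed
  rule 6 (intervocalic lenition): no change (fevumed)
  ⇒ as a loan: fevumed
Padene 'fevumed' matches the loan outcome 'fevumed', not the inherited 'hevumet' — it skipped the early Padene changes, so it was borrowed from Anmini.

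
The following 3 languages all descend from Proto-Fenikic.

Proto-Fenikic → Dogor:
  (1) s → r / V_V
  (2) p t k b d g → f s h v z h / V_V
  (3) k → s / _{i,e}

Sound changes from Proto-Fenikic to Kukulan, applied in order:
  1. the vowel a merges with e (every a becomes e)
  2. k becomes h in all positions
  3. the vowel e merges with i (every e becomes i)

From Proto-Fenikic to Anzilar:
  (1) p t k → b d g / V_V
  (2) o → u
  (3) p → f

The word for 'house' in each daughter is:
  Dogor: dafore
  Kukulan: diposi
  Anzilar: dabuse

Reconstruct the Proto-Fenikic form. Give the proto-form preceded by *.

Position 3: Dogor has f, Kukulan has p, Anzilar has b. Kukulan preserves p here (none of its changes turn any other segment into p), so the proto-segment is *p.
Position 5: Dogor has r, Kukulan has s, Anzilar has s. Kukulan preserves s here (none of its changes turn any other segment into s), so the proto-segment is *s.
Continuing position by position gives *dapose; check it forward:
Dogor: *dapose
  dapose → dapore   [rhotacism]
  dapore → dafore   [intervocalic lenition]
  dafore (rule 3 does not apply)
  giving Dogor dafore.
Kukulan: *dapose > depose > diposi  (by vowel merger, vowel merger)
Anzilar: *dapose
  dapose → dabose   [intervocalic voicing]
  dabose → dabuse   [vowel merger]
  dabuse (rule 3 does not apply)
  giving Anzilar dabuse.
Only *dapose yields all of Dogor dafore, Kukulan diposi, Anzilar dabuse.

*dapose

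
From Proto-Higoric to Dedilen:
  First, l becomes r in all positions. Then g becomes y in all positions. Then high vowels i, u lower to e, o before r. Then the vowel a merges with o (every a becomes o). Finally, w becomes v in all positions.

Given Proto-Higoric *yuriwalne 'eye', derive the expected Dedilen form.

yorivorne

Dedilen: *yuriwalne
  yuriwalne → yuriwarne   [unconditioned shift]
  yuriwarne (rule 2 does not apply)
  yuriwarne → yoriwarne   [pre-rhotic lowering]
  yoriwarne → yoriworne   [vowel merger]
  yoriworne → yorivorne   [unconditioned shift]
  giving Dedilen yorivorne.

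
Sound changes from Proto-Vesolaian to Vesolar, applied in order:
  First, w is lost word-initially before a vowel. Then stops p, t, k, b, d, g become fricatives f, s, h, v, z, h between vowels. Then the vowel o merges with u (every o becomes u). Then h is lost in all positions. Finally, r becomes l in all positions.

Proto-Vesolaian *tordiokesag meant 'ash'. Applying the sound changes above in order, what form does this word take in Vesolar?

Vesolar: *tordiokesag
  tordiokesag (rule 1 does not apply)
  tordiokesag → tordiohesag   [intervocalic lenition]
  tordiohesag → turdiuhesag   [vowel merger]
  turdiuhesag → turdiuesag   [h-loss]
  turdiuesag → tuldiuesag   [unconditioned shift]
  giving Vesolar tuldiuesag.

tuldiuesag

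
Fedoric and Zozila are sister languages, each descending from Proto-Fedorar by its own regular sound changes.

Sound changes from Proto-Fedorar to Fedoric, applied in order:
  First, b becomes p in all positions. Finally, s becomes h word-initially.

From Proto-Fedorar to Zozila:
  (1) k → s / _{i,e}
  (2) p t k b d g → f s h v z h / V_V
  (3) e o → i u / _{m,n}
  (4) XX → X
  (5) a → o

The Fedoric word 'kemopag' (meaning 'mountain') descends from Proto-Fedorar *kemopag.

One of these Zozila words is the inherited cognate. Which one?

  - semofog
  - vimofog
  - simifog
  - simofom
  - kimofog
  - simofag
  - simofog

Zozila: start from *kemopag.
  rule 1 (palatalisation): kemopag → semopag
  rule 2 (intervocalic lenition): semopag → semofag
  rule 3 (pre-nasal raising): semofag → simofag
  rule 4: no change — simofag
  rule 5 (vowel merger): simofag → simofog
  ⇒ Zozila simofog
Only 'simofog' matches the regular Zozila development of *kemopag.

simofog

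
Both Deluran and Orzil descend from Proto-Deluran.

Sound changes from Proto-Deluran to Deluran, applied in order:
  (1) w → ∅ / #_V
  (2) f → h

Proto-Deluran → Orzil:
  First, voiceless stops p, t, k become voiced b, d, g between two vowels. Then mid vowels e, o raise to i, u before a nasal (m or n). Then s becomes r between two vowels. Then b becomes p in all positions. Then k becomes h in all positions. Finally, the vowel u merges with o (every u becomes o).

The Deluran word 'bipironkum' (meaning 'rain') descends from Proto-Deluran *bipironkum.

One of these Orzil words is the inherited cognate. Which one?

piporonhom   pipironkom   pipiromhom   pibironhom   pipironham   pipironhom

pipironhom

Orzil: *bipironkum > bibironkum > bibirunkum > pipirunkum > pipirunhum > pipironhom  (by intervocalic voicing, pre-nasal raising, unconditioned shift, unconditioned shift, vowel merger)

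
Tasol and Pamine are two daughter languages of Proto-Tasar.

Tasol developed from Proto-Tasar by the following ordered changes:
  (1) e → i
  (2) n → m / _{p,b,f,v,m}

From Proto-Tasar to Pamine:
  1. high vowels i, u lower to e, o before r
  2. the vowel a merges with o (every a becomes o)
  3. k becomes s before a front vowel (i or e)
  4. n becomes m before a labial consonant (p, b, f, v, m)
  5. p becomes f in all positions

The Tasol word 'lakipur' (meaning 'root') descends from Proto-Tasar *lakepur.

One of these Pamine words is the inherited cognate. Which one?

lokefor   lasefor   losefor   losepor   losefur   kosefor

losefor

Pamine: *lakepur > lakepor > lokepor > losepor > losefor  (by pre-rhotic lowering, vowel merger, palatalisation, unconditioned shift)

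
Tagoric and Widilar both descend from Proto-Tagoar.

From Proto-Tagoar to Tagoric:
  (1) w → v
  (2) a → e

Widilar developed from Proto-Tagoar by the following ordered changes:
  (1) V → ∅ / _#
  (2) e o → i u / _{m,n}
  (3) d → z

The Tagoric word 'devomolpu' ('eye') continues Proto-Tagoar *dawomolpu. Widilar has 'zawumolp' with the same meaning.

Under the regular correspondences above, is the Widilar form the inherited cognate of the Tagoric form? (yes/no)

Derive the expected Widilar reflex of *dawomolpu:
Widilar: start from *dawomolpu.
  rule 1 (apocope): dawomolpu → dawomolp
  rule 2 (pre-nasal raising): dawomolp → dawumolp
  rule 3 (unconditioned shift): dawumolp → zawumolp
  ⇒ Widilar zawumolp
Widilar 'zawumolp' matches the regular reflex exactly, so the pair is cognate.

yes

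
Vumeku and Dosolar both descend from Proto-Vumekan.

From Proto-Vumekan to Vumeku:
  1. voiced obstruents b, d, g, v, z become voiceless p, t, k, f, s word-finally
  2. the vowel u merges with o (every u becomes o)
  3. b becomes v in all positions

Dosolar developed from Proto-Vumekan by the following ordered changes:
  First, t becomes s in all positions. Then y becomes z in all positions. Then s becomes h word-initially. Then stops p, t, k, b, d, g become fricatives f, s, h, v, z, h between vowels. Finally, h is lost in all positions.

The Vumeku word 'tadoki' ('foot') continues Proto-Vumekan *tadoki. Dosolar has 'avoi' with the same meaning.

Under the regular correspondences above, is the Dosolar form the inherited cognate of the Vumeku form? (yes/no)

no

Derive the expected Dosolar reflex of *tadoki:
Dosolar: start from *tadoki.
  rule 1 (unconditioned shift): tadoki → sadoki
  rule 2: no change — sadoki
  rule 3 (debuccalisation): sadoki → hadoki
  rule 4 (intervocalic lenition): hadoki → hazohi
  rule 5 (h-loss): hazohi → azoi
  ⇒ Dosolar azoi
The regular Dosolar reflex would be 'azoi', but the attested form is 'avoi'. The correspondence is irregular, so they are not cognates (the Dosolar form has a different source).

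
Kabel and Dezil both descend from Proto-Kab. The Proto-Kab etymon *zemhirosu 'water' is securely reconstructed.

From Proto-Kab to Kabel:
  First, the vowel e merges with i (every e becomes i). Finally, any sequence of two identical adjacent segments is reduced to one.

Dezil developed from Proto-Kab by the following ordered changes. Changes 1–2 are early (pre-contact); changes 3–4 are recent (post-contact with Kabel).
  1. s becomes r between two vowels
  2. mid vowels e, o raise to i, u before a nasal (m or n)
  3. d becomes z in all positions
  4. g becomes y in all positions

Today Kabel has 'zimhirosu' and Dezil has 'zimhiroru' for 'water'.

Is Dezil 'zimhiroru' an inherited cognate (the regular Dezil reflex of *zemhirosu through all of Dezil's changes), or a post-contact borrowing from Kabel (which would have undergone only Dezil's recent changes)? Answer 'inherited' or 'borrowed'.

inherited

If inherited, *zemhirosu would pass through all of Dezil's changes:
Dezil: *zemhirosu > zemhiroru > zimhiroru  (by rhotacism, pre-nasal raising)
If borrowed from Kabel 'zimhirosu' after the early changes, it would undergo only the recent ones:
  rule 3 (unconditioned shift): no change (zimhirosu)
  rule 4 (unconditioned shift): no change (zimhirosu)
  ⇒ as a loan: zimhirosu
Dezil 'zimhiroru' matches the inherited outcome exactly, so it is an inherited cognate, not a loan.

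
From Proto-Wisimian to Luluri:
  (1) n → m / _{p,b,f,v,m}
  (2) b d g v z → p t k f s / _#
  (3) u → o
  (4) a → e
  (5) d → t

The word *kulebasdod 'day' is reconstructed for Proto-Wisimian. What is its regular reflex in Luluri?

Luluri: *kulebasdod
  kulebasdod (rule 1 does not apply)
  kulebasdod → kulebasdot   [final devoicing]
  kulebasdot → kolebasdot   [vowel merger]
  kolebasdot → kolebesdot   [vowel merger]
  kolebesdot → kolebestot   [unconditioned shift]
  giving Luluri kolebestot.

kolebestot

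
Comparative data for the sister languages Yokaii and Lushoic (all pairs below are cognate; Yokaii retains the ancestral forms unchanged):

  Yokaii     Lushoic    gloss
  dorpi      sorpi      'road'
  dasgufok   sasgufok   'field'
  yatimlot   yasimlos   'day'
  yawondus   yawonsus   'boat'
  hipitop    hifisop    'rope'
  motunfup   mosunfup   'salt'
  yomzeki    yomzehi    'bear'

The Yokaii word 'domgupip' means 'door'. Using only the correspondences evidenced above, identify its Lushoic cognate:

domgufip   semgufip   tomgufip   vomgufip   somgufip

dorpi ~ sorpi — Yokaii d corresponds to Lushoic s word-initially before a back vowel.
hipitop ~ hifisop — Yokaii p corresponds to Lushoic f between vowels (before a front vowel).
Applying these to Yokaii 'domgupip':
  domgupip → somgupip   (d→s word-initially before a back vowel)
  somgupip → somgufip   (p→f between vowels (before a front vowel))
So the Lushoic cognate is 'somgufip'.

somgufip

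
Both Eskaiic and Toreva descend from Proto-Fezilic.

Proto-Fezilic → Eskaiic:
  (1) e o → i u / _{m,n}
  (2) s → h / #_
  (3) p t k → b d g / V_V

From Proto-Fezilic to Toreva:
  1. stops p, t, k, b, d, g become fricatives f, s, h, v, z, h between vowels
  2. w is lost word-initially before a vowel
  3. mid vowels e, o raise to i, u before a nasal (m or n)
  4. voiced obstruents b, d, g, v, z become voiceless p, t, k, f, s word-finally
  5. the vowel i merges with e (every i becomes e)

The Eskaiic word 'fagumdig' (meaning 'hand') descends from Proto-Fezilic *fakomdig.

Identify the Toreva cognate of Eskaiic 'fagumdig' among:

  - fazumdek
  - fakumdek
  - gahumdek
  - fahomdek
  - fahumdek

Toreva: start from *fakomdig.
  rule 1 (intervocalic lenition): fakomdig → fahomdig
  rule 2: no change — fahomdig
  rule 3 (pre-nasal raising): fahomdig → fahumdig
  rule 4 (final devoicing): fahumdig → fahumdik
  rule 5 (vowel merger): fahumdik → fahumdek
  ⇒ Toreva fahumdek
Only 'fahumdek' matches the regular Toreva development of *fakomdig.

fahumdek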